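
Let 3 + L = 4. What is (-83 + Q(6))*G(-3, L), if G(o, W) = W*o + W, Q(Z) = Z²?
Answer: 94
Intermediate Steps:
L = 1 (L = -3 + 4 = 1)
G(o, W) = W + W*o
(-83 + Q(6))*G(-3, L) = (-83 + 6²)*(1*(1 - 3)) = (-83 + 36)*(1*(-2)) = -47*(-2) = 94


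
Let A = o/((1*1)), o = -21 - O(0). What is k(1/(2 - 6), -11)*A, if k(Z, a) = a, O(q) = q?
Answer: 231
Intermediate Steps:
o = -21 (o = -21 - 1*0 = -21 + 0 = -21)
A = -21 (A = -21/1 = -21*1 = -21)
k(1/(2 - 6), -11)*A = -11*(-21) = 231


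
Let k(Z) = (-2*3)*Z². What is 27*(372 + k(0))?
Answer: 10044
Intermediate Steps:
k(Z) = -6*Z²
27*(372 + k(0)) = 27*(372 - 6*0²) = 27*(372 - 6*0) = 27*(372 + 0) = 27*372 = 10044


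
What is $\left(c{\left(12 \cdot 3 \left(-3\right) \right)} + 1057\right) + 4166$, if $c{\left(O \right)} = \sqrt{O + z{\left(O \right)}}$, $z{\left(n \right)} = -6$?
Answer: $5223 + i \sqrt{114} \approx 5223.0 + 10.677 i$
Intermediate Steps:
$c{\left(O \right)} = \sqrt{-6 + O}$ ($c{\left(O \right)} = \sqrt{O - 6} = \sqrt{-6 + O}$)
$\left(c{\left(12 \cdot 3 \left(-3\right) \right)} + 1057\right) + 4166 = \left(\sqrt{-6 + 12 \cdot 3 \left(-3\right)} + 1057\right) + 4166 = \left(\sqrt{-6 + 12 \left(-9\right)} + 1057\right) + 4166 = \left(\sqrt{-6 - 108} + 1057\right) + 4166 = \left(\sqrt{-114} + 1057\right) + 4166 = \left(i \sqrt{114} + 1057\right) + 4166 = \left(1057 + i \sqrt{114}\right) + 4166 = 5223 + i \sqrt{114}$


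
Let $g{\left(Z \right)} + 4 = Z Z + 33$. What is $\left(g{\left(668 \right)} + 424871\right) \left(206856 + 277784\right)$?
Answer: $422181535360$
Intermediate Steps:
$g{\left(Z \right)} = 29 + Z^{2}$ ($g{\left(Z \right)} = -4 + \left(Z Z + 33\right) = -4 + \left(Z^{2} + 33\right) = -4 + \left(33 + Z^{2}\right) = 29 + Z^{2}$)
$\left(g{\left(668 \right)} + 424871\right) \left(206856 + 277784\right) = \left(\left(29 + 668^{2}\right) + 424871\right) \left(206856 + 277784\right) = \left(\left(29 + 446224\right) + 424871\right) 484640 = \left(446253 + 424871\right) 484640 = 871124 \cdot 484640 = 422181535360$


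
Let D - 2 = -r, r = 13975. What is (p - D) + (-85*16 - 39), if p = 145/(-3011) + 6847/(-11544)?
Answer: 437037174619/34758984 ≈ 12573.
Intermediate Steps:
D = -13973 (D = 2 - 1*13975 = 2 - 13975 = -13973)
p = -22290197/34758984 (p = 145*(-1/3011) + 6847*(-1/11544) = -145/3011 - 6847/11544 = -22290197/34758984 ≈ -0.64128)
(p - D) + (-85*16 - 39) = (-22290197/34758984 - 1*(-13973)) + (-85*16 - 39) = (-22290197/34758984 + 13973) + (-1360 - 39) = 485664993235/34758984 - 1399 = 437037174619/34758984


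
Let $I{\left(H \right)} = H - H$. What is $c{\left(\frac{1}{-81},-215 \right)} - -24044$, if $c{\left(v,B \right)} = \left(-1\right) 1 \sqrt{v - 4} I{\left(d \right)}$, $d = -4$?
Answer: $24044$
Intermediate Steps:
$I{\left(H \right)} = 0$
$c{\left(v,B \right)} = 0$ ($c{\left(v,B \right)} = \left(-1\right) 1 \sqrt{v - 4} \cdot 0 = - \sqrt{-4 + v} 0 = 0$)
$c{\left(\frac{1}{-81},-215 \right)} - -24044 = 0 - -24044 = 0 + 24044 = 24044$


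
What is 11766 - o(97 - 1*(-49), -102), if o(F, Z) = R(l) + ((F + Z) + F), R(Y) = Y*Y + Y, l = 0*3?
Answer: 11576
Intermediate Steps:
l = 0
R(Y) = Y + Y² (R(Y) = Y² + Y = Y + Y²)
o(F, Z) = Z + 2*F (o(F, Z) = 0*(1 + 0) + ((F + Z) + F) = 0*1 + (Z + 2*F) = 0 + (Z + 2*F) = Z + 2*F)
11766 - o(97 - 1*(-49), -102) = 11766 - (-102 + 2*(97 - 1*(-49))) = 11766 - (-102 + 2*(97 + 49)) = 11766 - (-102 + 2*146) = 11766 - (-102 + 292) = 11766 - 1*190 = 11766 - 190 = 11576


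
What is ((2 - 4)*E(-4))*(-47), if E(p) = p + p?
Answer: -752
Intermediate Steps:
E(p) = 2*p
((2 - 4)*E(-4))*(-47) = ((2 - 4)*(2*(-4)))*(-47) = -2*(-8)*(-47) = 16*(-47) = -752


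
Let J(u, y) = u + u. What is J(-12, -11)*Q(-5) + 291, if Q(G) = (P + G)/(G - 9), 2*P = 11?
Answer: 2043/7 ≈ 291.86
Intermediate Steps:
P = 11/2 (P = (½)*11 = 11/2 ≈ 5.5000)
J(u, y) = 2*u
Q(G) = (11/2 + G)/(-9 + G) (Q(G) = (11/2 + G)/(G - 9) = (11/2 + G)/(-9 + G))
J(-12, -11)*Q(-5) + 291 = (2*(-12))*((11/2 - 5)/(-9 - 5)) + 291 = -24/((-14)*2) + 291 = -(-12)/(7*2) + 291 = -24*(-1/28) + 291 = 6/7 + 291 = 2043/7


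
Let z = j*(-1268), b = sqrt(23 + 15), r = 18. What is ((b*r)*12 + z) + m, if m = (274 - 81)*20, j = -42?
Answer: 57116 + 216*sqrt(38) ≈ 58448.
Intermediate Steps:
b = sqrt(38) ≈ 6.1644
z = 53256 (z = -42*(-1268) = 53256)
m = 3860 (m = 193*20 = 3860)
((b*r)*12 + z) + m = ((sqrt(38)*18)*12 + 53256) + 3860 = ((18*sqrt(38))*12 + 53256) + 3860 = (216*sqrt(38) + 53256) + 3860 = (53256 + 216*sqrt(38)) + 3860 = 57116 + 216*sqrt(38)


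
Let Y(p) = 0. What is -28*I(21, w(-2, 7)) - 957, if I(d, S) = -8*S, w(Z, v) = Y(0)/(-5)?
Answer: -957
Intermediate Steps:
w(Z, v) = 0 (w(Z, v) = 0/(-5) = 0*(-⅕) = 0)
-28*I(21, w(-2, 7)) - 957 = -(-224)*0 - 957 = -28*0 - 957 = 0 - 957 = -957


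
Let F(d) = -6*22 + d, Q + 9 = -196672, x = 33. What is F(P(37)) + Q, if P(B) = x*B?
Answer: -195592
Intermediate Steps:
P(B) = 33*B
Q = -196681 (Q = -9 - 196672 = -196681)
F(d) = -132 + d
F(P(37)) + Q = (-132 + 33*37) - 196681 = (-132 + 1221) - 196681 = 1089 - 196681 = -195592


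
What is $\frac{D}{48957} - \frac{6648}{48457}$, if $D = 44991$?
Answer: $\frac{618220917}{790769783} \approx 0.7818$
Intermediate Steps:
$\frac{D}{48957} - \frac{6648}{48457} = \frac{44991}{48957} - \frac{6648}{48457} = 44991 \cdot \frac{1}{48957} - \frac{6648}{48457} = \frac{14997}{16319} - \frac{6648}{48457} = \frac{618220917}{790769783}$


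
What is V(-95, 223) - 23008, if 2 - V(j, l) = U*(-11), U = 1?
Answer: -22995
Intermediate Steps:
V(j, l) = 13 (V(j, l) = 2 - (-11) = 2 - 1*(-11) = 2 + 11 = 13)
V(-95, 223) - 23008 = 13 - 23008 = -22995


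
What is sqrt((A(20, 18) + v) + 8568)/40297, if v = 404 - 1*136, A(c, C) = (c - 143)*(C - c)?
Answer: sqrt(9082)/40297 ≈ 0.0023649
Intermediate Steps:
A(c, C) = (-143 + c)*(C - c)
v = 268 (v = 404 - 136 = 268)
sqrt((A(20, 18) + v) + 8568)/40297 = sqrt(((-1*20**2 - 143*18 + 143*20 + 18*20) + 268) + 8568)/40297 = sqrt(((-1*400 - 2574 + 2860 + 360) + 268) + 8568)*(1/40297) = sqrt(((-400 - 2574 + 2860 + 360) + 268) + 8568)*(1/40297) = sqrt((246 + 268) + 8568)*(1/40297) = sqrt(514 + 8568)*(1/40297) = sqrt(9082)*(1/40297) = sqrt(9082)/40297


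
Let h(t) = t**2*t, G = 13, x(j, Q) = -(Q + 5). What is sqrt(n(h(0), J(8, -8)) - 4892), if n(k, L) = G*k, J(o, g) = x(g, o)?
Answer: 2*I*sqrt(1223) ≈ 69.943*I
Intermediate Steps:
x(j, Q) = -5 - Q (x(j, Q) = -(5 + Q) = -5 - Q)
h(t) = t**3
J(o, g) = -5 - o
n(k, L) = 13*k
sqrt(n(h(0), J(8, -8)) - 4892) = sqrt(13*0**3 - 4892) = sqrt(13*0 - 4892) = sqrt(0 - 4892) = sqrt(-4892) = 2*I*sqrt(1223)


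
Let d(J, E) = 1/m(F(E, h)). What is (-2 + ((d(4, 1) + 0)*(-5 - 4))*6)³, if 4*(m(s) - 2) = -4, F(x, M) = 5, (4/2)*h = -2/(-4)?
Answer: -175616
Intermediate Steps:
h = ¼ (h = (-2/(-4))/2 = (-2*(-¼))/2 = (½)*(½) = ¼ ≈ 0.25000)
m(s) = 1 (m(s) = 2 + (¼)*(-4) = 2 - 1 = 1)
d(J, E) = 1 (d(J, E) = 1/1 = 1)
(-2 + ((d(4, 1) + 0)*(-5 - 4))*6)³ = (-2 + ((1 + 0)*(-5 - 4))*6)³ = (-2 + (1*(-9))*6)³ = (-2 - 9*6)³ = (-2 - 54)³ = (-56)³ = -175616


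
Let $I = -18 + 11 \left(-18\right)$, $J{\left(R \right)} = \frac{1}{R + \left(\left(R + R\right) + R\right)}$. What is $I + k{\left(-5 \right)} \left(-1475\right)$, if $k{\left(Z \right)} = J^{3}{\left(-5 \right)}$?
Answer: $- \frac{69061}{320} \approx -215.82$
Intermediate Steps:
$J{\left(R \right)} = \frac{1}{4 R}$ ($J{\left(R \right)} = \frac{1}{R + \left(2 R + R\right)} = \frac{1}{R + 3 R} = \frac{1}{4 R}$)
$I = -216$ ($I = -18 - 198 = -216$)
$k{\left(Z \right)} = - \frac{1}{8000}$ ($k{\left(Z \right)} = \left(\frac{1}{4 \left(-5\right)}\right)^{3} = \left(\frac{1}{4} \left(- \frac{1}{5}\right)\right)^{3} = \left(- \frac{1}{20}\right)^{3} = - \frac{1}{8000}$)
$I + k{\left(-5 \right)} \left(-1475\right) = -216 - - \frac{59}{320} = -216 + \frac{59}{320} = - \frac{69061}{320}$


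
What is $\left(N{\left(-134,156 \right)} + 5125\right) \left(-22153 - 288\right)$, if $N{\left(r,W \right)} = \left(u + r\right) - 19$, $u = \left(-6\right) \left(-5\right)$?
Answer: $-112249882$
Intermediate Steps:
$u = 30$
$N{\left(r,W \right)} = 11 + r$ ($N{\left(r,W \right)} = \left(30 + r\right) - 19 = 11 + r$)
$\left(N{\left(-134,156 \right)} + 5125\right) \left(-22153 - 288\right) = \left(\left(11 - 134\right) + 5125\right) \left(-22153 - 288\right) = \left(-123 + 5125\right) \left(-22441\right) = 5002 \left(-22441\right) = -112249882$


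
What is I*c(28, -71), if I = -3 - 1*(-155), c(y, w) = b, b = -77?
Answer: -11704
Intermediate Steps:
c(y, w) = -77
I = 152 (I = -3 + 155 = 152)
I*c(28, -71) = 152*(-77) = -11704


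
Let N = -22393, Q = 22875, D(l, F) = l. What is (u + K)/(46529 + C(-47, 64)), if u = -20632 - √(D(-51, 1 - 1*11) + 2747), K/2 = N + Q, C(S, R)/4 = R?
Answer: -6556/15595 - 2*√674/46785 ≈ -0.42150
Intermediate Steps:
C(S, R) = 4*R
K = 964 (K = 2*(-22393 + 22875) = 2*482 = 964)
u = -20632 - 2*√674 (u = -20632 - √(-51 + 2747) = -20632 - √2696 = -20632 - 2*√674 ≈ -20684.)
(u + K)/(46529 + C(-47, 64)) = ((-20632 - 2*√674) + 964)/(46529 + 4*64) = (-19668 - 2*√674)/(46529 + 256) = (-19668 - 2*√674)/46785 = (-19668 - 2*√674)*(1/46785) = -6556/15595 - 2*√674/46785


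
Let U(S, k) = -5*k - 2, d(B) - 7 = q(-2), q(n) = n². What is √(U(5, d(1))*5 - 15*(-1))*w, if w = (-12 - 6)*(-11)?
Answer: 594*I*√30 ≈ 3253.5*I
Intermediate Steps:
d(B) = 11 (d(B) = 7 + (-2)² = 7 + 4 = 11)
U(S, k) = -2 - 5*k
w = 198 (w = -18*(-11) = 198)
√(U(5, d(1))*5 - 15*(-1))*w = √((-2 - 5*11)*5 - 15*(-1))*198 = √((-2 - 55)*5 + 15)*198 = √(-57*5 + 15)*198 = √(-285 + 15)*198 = √(-270)*198 = (3*I*√30)*198 = 594*I*√30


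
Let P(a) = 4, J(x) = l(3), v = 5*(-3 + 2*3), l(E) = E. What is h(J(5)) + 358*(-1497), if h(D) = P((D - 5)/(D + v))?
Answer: -535922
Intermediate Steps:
v = 15 (v = 5*(-3 + 6) = 5*3 = 15)
J(x) = 3
h(D) = 4
h(J(5)) + 358*(-1497) = 4 + 358*(-1497) = 4 - 535926 = -535922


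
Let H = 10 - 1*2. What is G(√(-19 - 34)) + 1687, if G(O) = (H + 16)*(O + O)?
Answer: 1687 + 48*I*√53 ≈ 1687.0 + 349.45*I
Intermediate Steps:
H = 8 (H = 10 - 2 = 8)
G(O) = 48*O (G(O) = (8 + 16)*(O + O) = 24*(2*O) = 48*O)
G(√(-19 - 34)) + 1687 = 48*√(-19 - 34) + 1687 = 48*√(-53) + 1687 = 48*(I*√53) + 1687 = 48*I*√53 + 1687 = 1687 + 48*I*√53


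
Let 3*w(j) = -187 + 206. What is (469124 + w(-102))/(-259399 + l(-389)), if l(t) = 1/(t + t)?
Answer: -1094950198/605437269 ≈ -1.8085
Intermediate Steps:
l(t) = 1/(2*t)
w(j) = 19/3 (w(j) = (-187 + 206)/3 = (⅓)*19 = 19/3)
(469124 + w(-102))/(-259399 + l(-389)) = (469124 + 19/3)/(-259399 + (½)/(-389)) = 1407391/(3*(-259399 + (½)*(-1/389))) = 1407391/(3*(-259399 - 1/778)) = 1407391/(3*(-201812423/778)) = (1407391/3)*(-778/201812423) = -1094950198/605437269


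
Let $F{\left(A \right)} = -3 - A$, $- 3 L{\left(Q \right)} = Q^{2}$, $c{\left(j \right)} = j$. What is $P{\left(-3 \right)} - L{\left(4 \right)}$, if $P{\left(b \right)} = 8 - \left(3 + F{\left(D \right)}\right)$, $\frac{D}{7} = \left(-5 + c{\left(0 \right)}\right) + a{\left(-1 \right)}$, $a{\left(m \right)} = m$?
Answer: $- \frac{86}{3} \approx -28.667$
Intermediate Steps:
$L{\left(Q \right)} = - \frac{Q^{2}}{3}$
$D = -42$ ($D = 7 \left(\left(-5 + 0\right) - 1\right) = 7 \left(-5 - 1\right) = 7 \left(-6\right) = -42$)
$P{\left(b \right)} = -34$ ($P{\left(b \right)} = 8 - 42 = -34$)
$P{\left(-3 \right)} - L{\left(4 \right)} = -34 - - \frac{4^{2}}{3} = -34 - \left(- \frac{1}{3}\right) 16 = -34 - - \frac{16}{3} = -34 + \frac{16}{3} = - \frac{86}{3}$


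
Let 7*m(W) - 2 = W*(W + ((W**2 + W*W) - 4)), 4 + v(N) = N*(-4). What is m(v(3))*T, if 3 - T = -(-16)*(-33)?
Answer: -4178970/7 ≈ -5.9700e+5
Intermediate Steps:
v(N) = -4 - 4*N (v(N) = -4 + N*(-4) = -4 - 4*N)
T = 531 (T = 3 - (-1)*(-16*(-33)) = 3 - (-1)*528 = 3 - 1*(-528) = 3 + 528 = 531)
m(W) = 2/7 + W*(-4 + W + 2*W**2)/7 (m(W) = 2/7 + (W*(W + ((W**2 + W*W) - 4)))/7 = 2/7 + (W*(W + ((W**2 + W**2) - 4)))/7 = 2/7 + (W*(W + (2*W**2 - 4)))/7 = 2/7 + (W*(W + (-4 + 2*W**2)))/7 = 2/7 + (W*(-4 + W + 2*W**2))/7 = 2/7 + W*(-4 + W + 2*W**2)/7)
m(v(3))*T = (2/7 - 4*(-4 - 4*3)/7 + (-4 - 4*3)**2/7 + 2*(-4 - 4*3)**3/7)*531 = (2/7 - 4*(-4 - 12)/7 + (-4 - 12)**2/7 + 2*(-4 - 12)**3/7)*531 = (2/7 - 4/7*(-16) + (1/7)*(-16)**2 + (2/7)*(-16)**3)*531 = (2/7 + 64/7 + (1/7)*256 + (2/7)*(-4096))*531 = (2/7 + 64/7 + 256/7 - 8192/7)*531 = -7870/7*531 = -4178970/7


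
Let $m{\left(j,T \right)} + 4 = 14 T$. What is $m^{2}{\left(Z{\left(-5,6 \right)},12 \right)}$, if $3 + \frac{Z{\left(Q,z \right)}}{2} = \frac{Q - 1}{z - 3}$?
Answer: $26896$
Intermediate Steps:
$Z{\left(Q,z \right)} = -6 + \frac{2 \left(-1 + Q\right)}{-3 + z}$ ($Z{\left(Q,z \right)} = -6 + 2 \frac{Q - 1}{z - 3} = -6 + 2 \frac{-1 + Q}{-3 + z} = -6 + \frac{2 \left(-1 + Q\right)}{-3 + z}$)
$m{\left(j,T \right)} = -4 + 14 T$
$m^{2}{\left(Z{\left(-5,6 \right)},12 \right)} = \left(-4 + 14 \cdot 12\right)^{2} = \left(-4 + 168\right)^{2} = 164^{2} = 26896$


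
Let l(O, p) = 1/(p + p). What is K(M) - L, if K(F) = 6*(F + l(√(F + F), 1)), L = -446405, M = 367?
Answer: 448610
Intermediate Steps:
l(O, p) = 1/(2*p)
K(F) = 3 + 6*F (K(F) = 6*(F + (½)/1) = 6*(F + (½)*1) = 6*(F + ½) = 6*(½ + F) = 3 + 6*F)
K(M) - L = (3 + 6*367) - 1*(-446405) = (3 + 2202) + 446405 = 2205 + 446405 = 448610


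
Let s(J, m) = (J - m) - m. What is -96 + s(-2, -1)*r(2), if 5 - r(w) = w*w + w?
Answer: -96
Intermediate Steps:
s(J, m) = J - 2*m
r(w) = 5 - w - w² (r(w) = 5 - (w*w + w) = 5 - (w² + w) = 5 - (w + w²) = 5 + (-w - w²) = 5 - w - w²)
-96 + s(-2, -1)*r(2) = -96 + (-2 - 2*(-1))*(5 - 1*2 - 1*2²) = -96 + (-2 + 2)*(5 - 2 - 1*4) = -96 + 0*(5 - 2 - 4) = -96 + 0*(-1) = -96 + 0 = -96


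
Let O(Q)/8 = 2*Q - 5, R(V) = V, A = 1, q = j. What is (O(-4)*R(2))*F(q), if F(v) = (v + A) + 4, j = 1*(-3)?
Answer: -416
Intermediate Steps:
j = -3
q = -3
F(v) = 5 + v (F(v) = (v + 1) + 4 = (1 + v) + 4 = 5 + v)
O(Q) = -40 + 16*Q (O(Q) = 8*(2*Q - 5) = 8*(-5 + 2*Q) = -40 + 16*Q)
(O(-4)*R(2))*F(q) = ((-40 + 16*(-4))*2)*(5 - 3) = ((-40 - 64)*2)*2 = -104*2*2 = -208*2 = -416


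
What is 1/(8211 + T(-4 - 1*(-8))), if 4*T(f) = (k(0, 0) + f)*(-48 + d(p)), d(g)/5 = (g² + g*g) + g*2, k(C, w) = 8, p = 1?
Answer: 1/8127 ≈ 0.00012305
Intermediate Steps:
d(g) = 10*g + 10*g² (d(g) = 5*((g² + g*g) + g*2) = 5*((g² + g²) + 2*g) = 5*(2*g² + 2*g) = 5*(2*g + 2*g²) = 10*g + 10*g²)
T(f) = -56 - 7*f (T(f) = ((8 + f)*(-48 + 10*1*(1 + 1)))/4 = ((8 + f)*(-48 + 10*1*2))/4 = ((8 + f)*(-48 + 20))/4 = ((8 + f)*(-28))/4 = (-224 - 28*f)/4 = -56 - 7*f)
1/(8211 + T(-4 - 1*(-8))) = 1/(8211 + (-56 - 7*(-4 - 1*(-8)))) = 1/(8211 + (-56 - 7*(-4 + 8))) = 1/(8211 + (-56 - 7*4)) = 1/(8211 + (-56 - 28)) = 1/(8211 - 84) = 1/8127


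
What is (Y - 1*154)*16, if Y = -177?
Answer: -5296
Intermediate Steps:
(Y - 1*154)*16 = (-177 - 1*154)*16 = (-177 - 154)*16 = -331*16 = -5296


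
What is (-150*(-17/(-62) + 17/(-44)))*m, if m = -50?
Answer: -286875/341 ≈ -841.28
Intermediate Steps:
(-150*(-17/(-62) + 17/(-44)))*m = -150*(-17/(-62) + 17/(-44))*(-50) = -150*(-17*(-1/62) + 17*(-1/44))*(-50) = -150*(17/62 - 17/44)*(-50) = -150*(-153/1364)*(-50) = (11475/682)*(-50) = -286875/341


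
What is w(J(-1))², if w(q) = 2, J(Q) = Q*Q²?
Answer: 4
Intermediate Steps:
J(Q) = Q³
w(J(-1))² = 2² = 4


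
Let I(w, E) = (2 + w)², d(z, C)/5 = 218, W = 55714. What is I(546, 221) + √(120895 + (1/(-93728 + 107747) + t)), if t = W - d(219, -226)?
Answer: 300304 + √34495163484378/14019 ≈ 3.0072e+5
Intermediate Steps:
d(z, C) = 1090 (d(z, C) = 5*218 = 1090)
t = 54624 (t = 55714 - 1*1090 = 55714 - 1090 = 54624)
I(546, 221) + √(120895 + (1/(-93728 + 107747) + t)) = (2 + 546)² + √(120895 + (1/(-93728 + 107747) + 54624)) = 548² + √(120895 + (1/14019 + 54624)) = 300304 + √(120895 + (1/14019 + 54624)) = 300304 + √(120895 + 765773857/14019) = 300304 + √(2460600862/14019) = 300304 + √34495163484378/14019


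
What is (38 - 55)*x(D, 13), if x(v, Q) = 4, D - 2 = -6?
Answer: -68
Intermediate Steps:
D = -4 (D = 2 - 6 = -4)
(38 - 55)*x(D, 13) = (38 - 55)*4 = -17*4 = -68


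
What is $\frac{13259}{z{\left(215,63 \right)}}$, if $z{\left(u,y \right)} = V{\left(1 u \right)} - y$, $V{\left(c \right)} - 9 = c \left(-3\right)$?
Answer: $- \frac{13259}{699} \approx -18.969$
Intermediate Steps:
$V{\left(c \right)} = 9 - 3 c$ ($V{\left(c \right)} = 9 + c \left(-3\right) = 9 - 3 c$)
$z{\left(u,y \right)} = 9 - y - 3 u$ ($z{\left(u,y \right)} = \left(9 - 3 \cdot 1 u\right) - y = \left(9 - 3 u\right) - y = 9 - y - 3 u$)
$\frac{13259}{z{\left(215,63 \right)}} = \frac{13259}{9 - 63 - 645} = \frac{13259}{-699} = 13259 \left(- \frac{1}{699}\right) = - \frac{13259}{699}$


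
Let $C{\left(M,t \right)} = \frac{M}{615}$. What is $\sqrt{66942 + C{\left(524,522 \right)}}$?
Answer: $\frac{\sqrt{25319460210}}{615} \approx 258.73$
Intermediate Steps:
$C{\left(M,t \right)} = \frac{M}{615}$ ($C{\left(M,t \right)} = M \frac{1}{615} = \frac{M}{615}$)
$\sqrt{66942 + C{\left(524,522 \right)}} = \sqrt{66942 + \frac{1}{615} \cdot 524} = \sqrt{66942 + \frac{524}{615}} = \sqrt{\frac{41169854}{615}} = \frac{\sqrt{25319460210}}{615}$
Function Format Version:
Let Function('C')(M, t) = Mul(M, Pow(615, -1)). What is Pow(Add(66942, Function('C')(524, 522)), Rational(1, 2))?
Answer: Mul(Rational(1, 615), Pow(25319460210, Rational(1, 2))) ≈ 258.73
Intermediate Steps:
Function('C')(M, t) = Mul(Rational(1, 615), M) (Function('C')(M, t) = Mul(M, Rational(1, 615)) = Mul(Rational(1, 615), M))
Pow(Add(66942, Function('C')(524, 522)), Rational(1, 2)) = Pow(Add(66942, Mul(Rational(1, 615), 524)), Rational(1, 2)) = Pow(Add(66942, Rational(524, 615)), Rational(1, 2)) = Pow(Rational(41169854, 615), Rational(1, 2)) = Mul(Rational(1, 615), Pow(25319460210, Rational(1, 2)))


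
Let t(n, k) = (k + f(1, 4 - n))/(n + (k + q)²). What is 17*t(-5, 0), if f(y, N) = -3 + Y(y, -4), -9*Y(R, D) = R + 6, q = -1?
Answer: 289/18 ≈ 16.056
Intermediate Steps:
Y(R, D) = -⅔ - R/9 (Y(R, D) = -(R + 6)/9 = -(6 + R)/9 = -⅔ - R/9)
f(y, N) = -11/3 - y/9 (f(y, N) = -3 + (-⅔ - y/9) = -11/3 - y/9)
t(n, k) = (-34/9 + k)/(n + (-1 + k)²) (t(n, k) = (k + (-11/3 - ⅑*1))/(n + (k - 1)²) = (k + (-11/3 - ⅑))/(n + (-1 + k)²) = (k - 34/9)/(n + (-1 + k)²) = (-34/9 + k)/(n + (-1 + k)²))
17*t(-5, 0) = 17*((-34/9 + 0)/(-5 + (-1 + 0)²)) = 17*(-34/9/(-5 + (-1)²)) = 17*(-34/9/(-5 + 1)) = 17*(-34/9/(-4)) = 17*(-¼*(-34/9)) = 17*(17/18) = 289/18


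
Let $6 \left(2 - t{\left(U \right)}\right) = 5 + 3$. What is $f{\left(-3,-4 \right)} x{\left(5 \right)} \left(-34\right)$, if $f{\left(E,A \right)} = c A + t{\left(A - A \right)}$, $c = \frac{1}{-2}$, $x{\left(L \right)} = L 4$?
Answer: $- \frac{5440}{3} \approx -1813.3$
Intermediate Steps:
$x{\left(L \right)} = 4 L$
$t{\left(U \right)} = \frac{2}{3}$ ($t{\left(U \right)} = 2 - \frac{5 + 3}{6} = 2 - \frac{4}{3} = \frac{2}{3}$)
$c = - \frac{1}{2} \approx -0.5$
$f{\left(E,A \right)} = \frac{2}{3} - \frac{A}{2}$ ($f{\left(E,A \right)} = - \frac{A}{2} + \frac{2}{3} = \frac{2}{3} - \frac{A}{2}$)
$f{\left(-3,-4 \right)} x{\left(5 \right)} \left(-34\right) = \left(\frac{2}{3} - -2\right) 4 \cdot 5 \left(-34\right) = \left(\frac{2}{3} + 2\right) 20 \left(-34\right) = \frac{8}{3} \cdot 20 \left(-34\right) = \frac{160}{3} \left(-34\right) = - \frac{5440}{3}$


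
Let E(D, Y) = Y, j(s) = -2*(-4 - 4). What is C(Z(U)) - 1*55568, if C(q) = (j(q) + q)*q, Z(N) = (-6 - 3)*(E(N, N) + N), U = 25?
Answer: 139732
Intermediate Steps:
j(s) = 16 (j(s) = -2*(-8) = 16)
Z(N) = -18*N (Z(N) = (-6 - 3)*(N + N) = -18*N)
C(q) = q*(16 + q) (C(q) = (16 + q)*q = q*(16 + q))
C(Z(U)) - 1*55568 = (-18*25)*(16 - 18*25) - 1*55568 = -450*(16 - 450) - 55568 = -450*(-434) - 55568 = 195300 - 55568 = 139732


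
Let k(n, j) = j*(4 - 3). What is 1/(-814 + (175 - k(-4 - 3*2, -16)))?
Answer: -1/623 ≈ -0.0016051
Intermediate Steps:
k(n, j) = j (k(n, j) = j*1 = j)
1/(-814 + (175 - k(-4 - 3*2, -16))) = 1/(-814 + (175 - 1*(-16))) = 1/(-814 + (175 + 16)) = 1/(-814 + 191) = 1/(-623) = -1/623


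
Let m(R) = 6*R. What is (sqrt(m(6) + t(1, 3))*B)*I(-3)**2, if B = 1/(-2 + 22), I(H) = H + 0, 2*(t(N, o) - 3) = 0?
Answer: 9*sqrt(39)/20 ≈ 2.8102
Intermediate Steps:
t(N, o) = 3 (t(N, o) = 3 + (1/2)*0 = 3 + 0 = 3)
I(H) = H
B = 1/20 ≈ 0.050000
(sqrt(m(6) + t(1, 3))*B)*I(-3)**2 = (sqrt(6*6 + 3)*(1/20))*(-3)**2 = (sqrt(36 + 3)*(1/20))*9 = (sqrt(39)*(1/20))*9 = (sqrt(39)/20)*9 = 9*sqrt(39)/20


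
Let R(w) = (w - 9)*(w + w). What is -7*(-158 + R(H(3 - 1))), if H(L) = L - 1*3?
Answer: 966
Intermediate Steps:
H(L) = -3 + L (H(L) = L - 3 = -3 + L)
R(w) = 2*w*(-9 + w) (R(w) = (-9 + w)*(2*w) = 2*w*(-9 + w))
-7*(-158 + R(H(3 - 1))) = -7*(-158 + 2*(-3 + (3 - 1))*(-9 + (-3 + (3 - 1)))) = -7*(-158 + 2*(-3 + 2)*(-9 + (-3 + 2))) = -7*(-158 + 2*(-1)*(-9 - 1)) = -7*(-158 + 2*(-1)*(-10)) = -7*(-158 + 20) = -7*(-138) = 966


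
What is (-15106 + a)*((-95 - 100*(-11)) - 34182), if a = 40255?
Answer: -834368373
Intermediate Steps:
(-15106 + a)*((-95 - 100*(-11)) - 34182) = (-15106 + 40255)*((-95 - 100*(-11)) - 34182) = 25149*((-95 + 1100) - 34182) = 25149*(1005 - 34182) = 25149*(-33177) = -834368373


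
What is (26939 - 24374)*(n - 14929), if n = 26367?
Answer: 29338470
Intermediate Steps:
(26939 - 24374)*(n - 14929) = (26939 - 24374)*(26367 - 14929) = 2565*11438 = 29338470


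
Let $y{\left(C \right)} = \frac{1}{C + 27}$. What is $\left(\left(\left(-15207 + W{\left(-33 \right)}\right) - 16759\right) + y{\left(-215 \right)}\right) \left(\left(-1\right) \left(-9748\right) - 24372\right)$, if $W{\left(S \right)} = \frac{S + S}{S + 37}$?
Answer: $\frac{21982471416}{47} \approx 4.6771 \cdot 10^{8}$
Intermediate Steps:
$W{\left(S \right)} = \frac{2 S}{37 + S}$
$y{\left(C \right)} = \frac{1}{27 + C}$
$\left(\left(\left(-15207 + W{\left(-33 \right)}\right) - 16759\right) + y{\left(-215 \right)}\right) \left(\left(-1\right) \left(-9748\right) - 24372\right) = \left(\left(\left(-15207 + 2 \left(-33\right) \frac{1}{37 - 33}\right) - 16759\right) + \frac{1}{27 - 215}\right) \left(\left(-1\right) \left(-9748\right) - 24372\right) = \left(\left(\left(-15207 + 2 \left(-33\right) \frac{1}{4}\right) - 16759\right) + \frac{1}{-188}\right) \left(9748 - 24372\right) = \left(\left(\left(-15207 + 2 \left(-33\right) \frac{1}{4}\right) - 16759\right) - \frac{1}{188}\right) \left(-14624\right) = \left(\left(\left(-15207 - \frac{33}{2}\right) - 16759\right) - \frac{1}{188}\right) \left(-14624\right) = \left(\left(- \frac{30447}{2} - 16759\right) - \frac{1}{188}\right) \left(-14624\right) = \left(- \frac{63965}{2} - \frac{1}{188}\right) \left(-14624\right) = \left(- \frac{6012711}{188}\right) \left(-14624\right) = \frac{21982471416}{47}$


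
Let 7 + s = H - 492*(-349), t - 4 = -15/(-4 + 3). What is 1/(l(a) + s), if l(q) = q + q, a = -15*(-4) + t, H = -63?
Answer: 1/171796 ≈ 5.8209e-6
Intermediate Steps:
t = 19 (t = 4 - 15/(-4 + 3) = 4 - 15/(-1) = 4 - 15*(-1) = 4 + 15 = 19)
a = 79 (a = -15*(-4) + 19 = 60 + 19 = 79)
l(q) = 2*q
s = 171638 (s = -7 + (-63 - 492*(-349)) = -7 + (-63 + 171708) = -7 + 171645 = 171638)
1/(l(a) + s) = 1/(2*79 + 171638) = 1/(158 + 171638) = 1/171796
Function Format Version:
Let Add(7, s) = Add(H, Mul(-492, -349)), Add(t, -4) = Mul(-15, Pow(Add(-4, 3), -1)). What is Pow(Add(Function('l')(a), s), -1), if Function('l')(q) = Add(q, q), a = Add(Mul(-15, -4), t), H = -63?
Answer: Rational(1, 171796) ≈ 5.8209e-6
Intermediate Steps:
t = 19 (t = Add(4, Mul(-15, Pow(Add(-4, 3), -1))) = Add(4, Mul(-15, Pow(-1, -1))) = Add(4, Mul(-15, -1)) = Add(4, 15) = 19)
a = 79 (a = Add(Mul(-15, -4), 19) = Add(60, 19) = 79)
Function('l')(q) = Mul(2, q)
s = 171638 (s = Add(-7, Add(-63, Mul(-492, -349))) = Add(-7, Add(-63, 171708)) = Add(-7, 171645) = 171638)
Pow(Add(Function('l')(a), s), -1) = Pow(Add(Mul(2, 79), 171638), -1) = Pow(Add(158, 171638), -1) = Pow(171796, -1) = Rational(1, 171796)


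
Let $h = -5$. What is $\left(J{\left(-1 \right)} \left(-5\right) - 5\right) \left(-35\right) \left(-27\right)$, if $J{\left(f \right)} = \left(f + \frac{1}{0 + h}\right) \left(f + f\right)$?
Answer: $-16065$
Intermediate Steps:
$J{\left(f \right)} = 2 f \left(- \frac{1}{5} + f\right)$ ($J{\left(f \right)} = \left(f + \frac{1}{0 - 5}\right) \left(f + f\right) = \left(f + \frac{1}{-5}\right) 2 f = \left(f - \frac{1}{5}\right) 2 f = \left(- \frac{1}{5} + f\right) 2 f = 2 f \left(- \frac{1}{5} + f\right)$)
$\left(J{\left(-1 \right)} \left(-5\right) - 5\right) \left(-35\right) \left(-27\right) = \left(\frac{2}{5} \left(-1\right) \left(-1 + 5 \left(-1\right)\right) \left(-5\right) - 5\right) \left(-35\right) \left(-27\right) = \left(\frac{2}{5} \left(-1\right) \left(-1 - 5\right) \left(-5\right) - 5\right) \left(-35\right) \left(-27\right) = \left(\frac{2}{5} \left(-1\right) \left(-6\right) \left(-5\right) - 5\right) \left(-35\right) \left(-27\right) = \left(\frac{12}{5} \left(-5\right) - 5\right) \left(-35\right) \left(-27\right) = \left(-12 - 5\right) \left(-35\right) \left(-27\right) = \left(-17\right) \left(-35\right) \left(-27\right) = 595 \left(-27\right) = -16065$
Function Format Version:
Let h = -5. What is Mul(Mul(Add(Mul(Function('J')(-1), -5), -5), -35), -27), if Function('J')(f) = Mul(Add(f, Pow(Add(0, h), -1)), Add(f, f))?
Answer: -16065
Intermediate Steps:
Function('J')(f) = Mul(2, f, Add(Rational(-1, 5), f)) (Function('J')(f) = Mul(Add(f, Pow(Add(0, -5), -1)), Add(f, f)) = Mul(Add(f, Pow(-5, -1)), Mul(2, f)) = Mul(Add(f, Rational(-1, 5)), Mul(2, f)) = Mul(Add(Rational(-1, 5), f), Mul(2, f)) = Mul(2, f, Add(Rational(-1, 5), f)))
Mul(Mul(Add(Mul(Function('J')(-1), -5), -5), -35), -27) = Mul(Mul(Add(Mul(Mul(Rational(2, 5), -1, Add(-1, Mul(5, -1))), -5), -5), -35), -27) = Mul(Mul(Add(Mul(Mul(Rational(2, 5), -1, Add(-1, -5)), -5), -5), -35), -27) = Mul(Mul(Add(Mul(Mul(Rational(2, 5), -1, -6), -5), -5), -35), -27) = Mul(Mul(Add(Mul(Rational(12, 5), -5), -5), -35), -27) = Mul(Mul(Add(-12, -5), -35), -27) = Mul(Mul(-17, -35), -27) = Mul(595, -27) = -16065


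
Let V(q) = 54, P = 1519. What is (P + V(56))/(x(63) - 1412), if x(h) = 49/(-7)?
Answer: -143/129 ≈ -1.1085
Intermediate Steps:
x(h) = -7 (x(h) = 49*(-⅐) = -7)
(P + V(56))/(x(63) - 1412) = (1519 + 54)/(-7 - 1412) = 1573/(-1419) = 1573*(-1/1419) = -143/129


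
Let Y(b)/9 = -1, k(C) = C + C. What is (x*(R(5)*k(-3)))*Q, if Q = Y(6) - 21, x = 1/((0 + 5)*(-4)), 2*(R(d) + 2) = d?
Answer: -9/2 ≈ -4.5000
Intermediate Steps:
k(C) = 2*C
Y(b) = -9 (Y(b) = 9*(-1) = -9)
R(d) = -2 + d/2
x = -1/20 (x = 1/(5*(-4)) = 1/(-20) = -1/20 ≈ -0.050000)
Q = -30 (Q = -9 - 21 = -30)
(x*(R(5)*k(-3)))*Q = -(-2 + (½)*5)*2*(-3)/20*(-30) = -(-2 + 5/2)*(-6)/20*(-30) = -(-6)/40*(-30) = -1/20*(-3)*(-30) = (3/20)*(-30) = -9/2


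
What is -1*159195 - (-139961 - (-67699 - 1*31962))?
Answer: -118895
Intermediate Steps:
-1*159195 - (-139961 - (-67699 - 1*31962)) = -159195 - (-139961 - (-67699 - 31962)) = -159195 - (-139961 - 1*(-99661)) = -159195 - (-139961 + 99661) = -159195 - 1*(-40300) = -159195 + 40300 = -118895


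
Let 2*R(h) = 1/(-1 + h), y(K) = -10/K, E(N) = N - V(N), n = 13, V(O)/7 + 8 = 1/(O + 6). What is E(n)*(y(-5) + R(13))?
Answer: 7987/57 ≈ 140.12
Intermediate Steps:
V(O) = -56 + 7/(6 + O) (V(O) = -56 + 7/(O + 6) = -56 + 7/(6 + O))
E(N) = N - 7*(-47 - 8*N)/(6 + N)
R(h) = 1/(2*(-1 + h))
E(n)*(y(-5) + R(13)) = ((329 + 13² + 62*13)/(6 + 13))*(-10/(-5) + 1/(2*(-1 + 13))) = ((329 + 169 + 806)/19)*(-10*(-⅕) + (½)/12) = ((1/19)*1304)*(2 + (½)*(1/12)) = 1304*(2 + 1/24)/19 = (1304/19)*(49/24) = 7987/57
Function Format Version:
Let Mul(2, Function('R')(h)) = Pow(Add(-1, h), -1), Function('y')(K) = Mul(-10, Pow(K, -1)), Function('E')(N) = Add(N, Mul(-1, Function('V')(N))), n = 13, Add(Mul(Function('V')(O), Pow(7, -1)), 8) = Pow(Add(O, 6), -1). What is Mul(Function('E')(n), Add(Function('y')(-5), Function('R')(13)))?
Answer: Rational(7987, 57) ≈ 140.12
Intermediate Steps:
Function('V')(O) = Add(-56, Mul(7, Pow(Add(6, O), -1))) (Function('V')(O) = Add(-56, Mul(7, Pow(Add(O, 6), -1))) = Add(-56, Mul(7, Pow(Add(6, O), -1))))
Function('E')(N) = Add(N, Mul(-7, Pow(Add(6, N), -1), Add(-47, Mul(-8, N)))) (Function('E')(N) = Add(N, Mul(-1, Mul(7, Pow(Add(6, N), -1), Add(-47, Mul(-8, N))))) = Add(N, Mul(-7, Pow(Add(6, N), -1), Add(-47, Mul(-8, N)))))
Function('R')(h) = Mul(Rational(1, 2), Pow(Add(-1, h), -1))
Mul(Function('E')(n), Add(Function('y')(-5), Function('R')(13))) = Mul(Mul(Pow(Add(6, 13), -1), Add(329, Pow(13, 2), Mul(62, 13))), Add(Mul(-10, Pow(-5, -1)), Mul(Rational(1, 2), Pow(Add(-1, 13), -1)))) = Mul(Mul(Pow(19, -1), Add(329, 169, 806)), Add(Mul(-10, Rational(-1, 5)), Mul(Rational(1, 2), Pow(12, -1)))) = Mul(Mul(Rational(1, 19), 1304), Add(2, Mul(Rational(1, 2), Rational(1, 12)))) = Mul(Rational(1304, 19), Add(2, Rational(1, 24))) = Mul(Rational(1304, 19), Rational(49, 24)) = Rational(7987, 57)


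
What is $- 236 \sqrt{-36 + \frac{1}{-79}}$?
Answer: $- \frac{236 i \sqrt{224755}}{79} \approx - 1416.2 i$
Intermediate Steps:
$- 236 \sqrt{-36 + \frac{1}{-79}} = - 236 \sqrt{-36 - \frac{1}{79}} = - 236 \sqrt{- \frac{2845}{79}} = - 236 \frac{i \sqrt{224755}}{79} = - \frac{236 i \sqrt{224755}}{79}$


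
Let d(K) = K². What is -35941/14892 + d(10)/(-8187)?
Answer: -98579389/40640268 ≈ -2.4257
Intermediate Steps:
-35941/14892 + d(10)/(-8187) = -35941/14892 + 10²/(-8187) = -35941*1/14892 + 100*(-1/8187) = -35941/14892 - 100/8187 = -98579389/40640268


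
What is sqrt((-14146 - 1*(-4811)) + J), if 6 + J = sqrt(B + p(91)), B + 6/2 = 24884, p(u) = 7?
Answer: sqrt(-9341 + 2*sqrt(6222)) ≈ 95.829*I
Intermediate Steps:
B = 24881 (B = -3 + 24884 = 24881)
J = -6 + 2*sqrt(6222) (J = -6 + sqrt(24881 + 7) = -6 + sqrt(24888) = -6 + 2*sqrt(6222) ≈ 151.76)
sqrt((-14146 - 1*(-4811)) + J) = sqrt((-14146 - 1*(-4811)) + (-6 + 2*sqrt(6222))) = sqrt((-14146 + 4811) + (-6 + 2*sqrt(6222))) = sqrt(-9335 + (-6 + 2*sqrt(6222))) = sqrt(-9341 + 2*sqrt(6222))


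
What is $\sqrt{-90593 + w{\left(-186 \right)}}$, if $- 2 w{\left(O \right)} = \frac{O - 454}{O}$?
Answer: $\frac{i \sqrt{783553737}}{93} \approx 300.99 i$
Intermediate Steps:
$w{\left(O \right)} = - \frac{-454 + O}{2 O}$ ($w{\left(O \right)} = - \frac{\left(O - 454\right) \frac{1}{O}}{2} = - \frac{\left(-454 + O\right) \frac{1}{O}}{2} = - \frac{\frac{1}{O} \left(-454 + O\right)}{2} = - \frac{-454 + O}{2 O}$)
$\sqrt{-90593 + w{\left(-186 \right)}} = \sqrt{-90593 + \frac{454 - -186}{2 \left(-186\right)}} = \sqrt{-90593 + \frac{1}{2} \left(- \frac{1}{186}\right) \left(454 + 186\right)} = \sqrt{-90593 + \frac{1}{2} \left(- \frac{1}{186}\right) 640} = \sqrt{-90593 - \frac{160}{93}} = \sqrt{- \frac{8425309}{93}} = \frac{i \sqrt{783553737}}{93}$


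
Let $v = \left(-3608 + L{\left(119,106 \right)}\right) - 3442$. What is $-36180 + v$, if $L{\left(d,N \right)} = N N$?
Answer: $-31994$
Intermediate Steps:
$L{\left(d,N \right)} = N^{2}$
$v = 4186$ ($v = \left(-3608 + 106^{2}\right) - 3442 = \left(-3608 + 11236\right) - 3442 = 7628 - 3442 = 4186$)
$-36180 + v = -36180 + 4186 = -31994$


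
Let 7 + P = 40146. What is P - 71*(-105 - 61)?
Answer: 51925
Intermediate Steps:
P = 40139 (P = -7 + 40146 = 40139)
P - 71*(-105 - 61) = 40139 - 71*(-105 - 61) = 40139 - 71*(-166) = 40139 - 1*(-11786) = 40139 + 11786 = 51925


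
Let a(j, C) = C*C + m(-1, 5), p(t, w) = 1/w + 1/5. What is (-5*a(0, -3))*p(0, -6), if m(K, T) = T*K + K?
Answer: -½ ≈ -0.50000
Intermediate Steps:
m(K, T) = K + K*T (m(K, T) = K*T + K = K + K*T)
p(t, w) = ⅕ + 1/w (p(t, w) = 1/w + 1*(⅕) = 1/w + ⅕ = ⅕ + 1/w)
a(j, C) = -6 + C² (a(j, C) = C*C - (1 + 5) = C² - 1*6 = C² - 6 = -6 + C²)
(-5*a(0, -3))*p(0, -6) = (-5*(-6 + (-3)²))*((⅕)*(5 - 6)/(-6)) = (-5*(-6 + 9))*((⅕)*(-⅙)*(-1)) = -5*3*(1/30) = -15*1/30 = -½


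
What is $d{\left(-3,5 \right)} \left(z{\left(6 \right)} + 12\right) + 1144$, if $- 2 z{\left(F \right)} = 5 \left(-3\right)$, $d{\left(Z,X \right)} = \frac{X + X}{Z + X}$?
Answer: $\frac{2483}{2} \approx 1241.5$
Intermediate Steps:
$d{\left(Z,X \right)} = \frac{2 X}{X + Z}$
$z{\left(F \right)} = \frac{15}{2}$ ($z{\left(F \right)} = - \frac{5 \left(-3\right)}{2} = \left(- \frac{1}{2}\right) \left(-15\right) = \frac{15}{2}$)
$d{\left(-3,5 \right)} \left(z{\left(6 \right)} + 12\right) + 1144 = 2 \cdot 5 \frac{1}{5 - 3} \left(\frac{15}{2} + 12\right) + 1144 = 2 \cdot 5 \cdot \frac{1}{2} \cdot \frac{39}{2} + 1144 = 5 \cdot \frac{39}{2} + 1144 = \frac{195}{2} + 1144 = \frac{2483}{2}$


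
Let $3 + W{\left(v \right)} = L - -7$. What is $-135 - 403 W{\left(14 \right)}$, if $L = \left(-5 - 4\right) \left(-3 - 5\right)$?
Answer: $-30763$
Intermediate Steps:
$L = 72$ ($L = \left(-9\right) \left(-8\right) = 72$)
$W{\left(v \right)} = 76$ ($W{\left(v \right)} = -3 + \left(72 - -7\right) = -3 + \left(72 + 7\right) = -3 + 79 = 76$)
$-135 - 403 W{\left(14 \right)} = -135 - 30628 = -30763$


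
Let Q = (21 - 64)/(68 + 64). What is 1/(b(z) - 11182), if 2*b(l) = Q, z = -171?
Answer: -264/2952091 ≈ -8.9428e-5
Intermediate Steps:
Q = -43/132 ≈ -0.32576
b(l) = -43/264 (b(l) = (½)*(-43/132) = -43/264)
1/(b(z) - 11182) = 1/(-43/264 - 11182) = 1/(-2952091/264) = -264/2952091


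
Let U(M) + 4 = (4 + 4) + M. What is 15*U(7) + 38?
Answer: 203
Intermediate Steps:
U(M) = 4 + M (U(M) = -4 + ((4 + 4) + M) = -4 + (8 + M) = 4 + M)
15*U(7) + 38 = 15*(4 + 7) + 38 = 15*11 + 38 = 165 + 38 = 203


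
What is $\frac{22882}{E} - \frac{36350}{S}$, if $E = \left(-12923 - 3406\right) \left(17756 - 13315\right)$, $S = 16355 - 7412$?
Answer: $- \frac{878733606292}{216173442309} \approx -4.0649$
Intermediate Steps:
$S = 8943$
$E = -72517089$ ($E = \left(-16329\right) 4441 = -72517089$)
$\frac{22882}{E} - \frac{36350}{S} = \frac{22882}{-72517089} - \frac{36350}{8943} = 22882 \left(- \frac{1}{72517089}\right) - \frac{36350}{8943} = - \frac{22882}{72517089} - \frac{36350}{8943} = - \frac{878733606292}{216173442309}$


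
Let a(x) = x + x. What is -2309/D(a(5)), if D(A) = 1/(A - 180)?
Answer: 392530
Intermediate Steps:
a(x) = 2*x
D(A) = 1/(-180 + A)
-2309/D(a(5)) = -2309/(1/(-180 + 2*5)) = -2309/(1/(-180 + 10)) = -2309/(1/(-170)) = -2309/(-1/170) = -2309*(-170) = 392530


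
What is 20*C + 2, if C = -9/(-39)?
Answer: 86/13 ≈ 6.6154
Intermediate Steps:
C = 3/13 (C = -9*(-1/39) = 3/13 ≈ 0.23077)
20*C + 2 = 20*(3/13) + 2 = 60/13 + 2 = 86/13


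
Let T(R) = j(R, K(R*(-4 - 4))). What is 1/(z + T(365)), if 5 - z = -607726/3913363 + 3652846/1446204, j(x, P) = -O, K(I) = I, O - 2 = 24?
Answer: -2829760612026/66132981157043 ≈ -0.042789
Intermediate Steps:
O = 26 (O = 2 + 24 = 26)
j(x, P) = -26 (j(x, P) = -1*26 = -26)
T(R) = -26
z = 7440794755633/2829760612026 (z = 5 - (-607726/3913363 + 3652846/1446204) = 5 - (-607726*1/3913363 + 3652846*(1/1446204)) = 5 - (-607726/3913363 + 1826423/723102) = 5 - 1*6708008304497/2829760612026 = 5 - 6708008304497/2829760612026 = 7440794755633/2829760612026 ≈ 2.6295)
1/(z + T(365)) = 1/(7440794755633/2829760612026 - 26) = 1/(-66132981157043/2829760612026) = -2829760612026/66132981157043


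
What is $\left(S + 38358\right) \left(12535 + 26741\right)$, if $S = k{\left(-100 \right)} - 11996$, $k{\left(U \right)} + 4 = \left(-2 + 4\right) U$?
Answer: $1027381608$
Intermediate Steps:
$k{\left(U \right)} = -4 + 2 U$ ($k{\left(U \right)} = -4 + \left(-2 + 4\right) U = -4 + 2 U$)
$S = -12200$ ($S = \left(-4 + 2 \left(-100\right)\right) - 11996 = \left(-4 - 200\right) - 11996 = -204 - 11996 = -12200$)
$\left(S + 38358\right) \left(12535 + 26741\right) = \left(-12200 + 38358\right) \left(12535 + 26741\right) = 26158 \cdot 39276 = 1027381608$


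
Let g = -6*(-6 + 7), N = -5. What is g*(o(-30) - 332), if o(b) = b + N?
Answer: 2202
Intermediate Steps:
o(b) = -5 + b (o(b) = b - 5 = -5 + b)
g = -6 (g = -6*1 = -6)
g*(o(-30) - 332) = -6*((-5 - 30) - 332) = -6*(-35 - 332) = -6*(-367) = 2202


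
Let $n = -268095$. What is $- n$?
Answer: $268095$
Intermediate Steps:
$- n = \left(-1\right) \left(-268095\right) = 268095$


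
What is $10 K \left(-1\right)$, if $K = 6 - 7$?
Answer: $10$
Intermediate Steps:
$K = -1$ ($K = 6 - 7 = -1$)
$10 K \left(-1\right) = 10 \left(-1\right) \left(-1\right) = \left(-10\right) \left(-1\right) = 10$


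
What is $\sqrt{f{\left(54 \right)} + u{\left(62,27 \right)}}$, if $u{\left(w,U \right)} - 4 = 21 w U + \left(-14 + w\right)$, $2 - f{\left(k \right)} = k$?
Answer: $9 \sqrt{434} \approx 187.49$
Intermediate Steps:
$f{\left(k \right)} = 2 - k$
$u{\left(w,U \right)} = -10 + w + 21 U w$ ($u{\left(w,U \right)} = 4 + \left(21 w U + \left(-14 + w\right)\right) = 4 + \left(21 U w + \left(-14 + w\right)\right) = 4 + \left(-14 + w + 21 U w\right) = -10 + w + 21 U w$)
$\sqrt{f{\left(54 \right)} + u{\left(62,27 \right)}} = \sqrt{\left(2 - 54\right) + \left(-10 + 62 + 21 \cdot 27 \cdot 62\right)} = \sqrt{\left(2 - 54\right) + \left(-10 + 62 + 35154\right)} = \sqrt{-52 + 35206} = \sqrt{35154} = 9 \sqrt{434}$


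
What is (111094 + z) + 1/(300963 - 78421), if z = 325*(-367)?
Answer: -1820616101/222542 ≈ -8181.0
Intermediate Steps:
z = -119275
(111094 + z) + 1/(300963 - 78421) = (111094 - 119275) + 1/(300963 - 78421) = -8181 + 1/222542 = -1820616101/222542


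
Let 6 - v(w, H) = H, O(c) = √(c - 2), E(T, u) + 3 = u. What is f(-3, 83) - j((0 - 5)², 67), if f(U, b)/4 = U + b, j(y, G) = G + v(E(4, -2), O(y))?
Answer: 247 + √23 ≈ 251.80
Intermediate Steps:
E(T, u) = -3 + u
O(c) = √(-2 + c)
v(w, H) = 6 - H
j(y, G) = 6 + G - √(-2 + y) (j(y, G) = G + (6 - √(-2 + y)) = 6 + G - √(-2 + y))
f(U, b) = 4*U + 4*b (f(U, b) = 4*(U + b) = 4*U + 4*b)
f(-3, 83) - j((0 - 5)², 67) = (4*(-3) + 4*83) - (6 + 67 - √(-2 + (0 - 5)²)) = (-12 + 332) - (6 + 67 - √(-2 + (-5)²)) = 320 - (6 + 67 - √(-2 + 25)) = 320 - (6 + 67 - √23) = 320 - (73 - √23) = 320 + (-73 + √23) = 247 + √23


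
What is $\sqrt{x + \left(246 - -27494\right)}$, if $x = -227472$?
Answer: $2 i \sqrt{49933} \approx 446.91 i$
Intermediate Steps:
$\sqrt{x + \left(246 - -27494\right)} = \sqrt{-227472 + \left(246 - -27494\right)} = \sqrt{-227472 + \left(246 + 27494\right)} = \sqrt{-227472 + 27740} = \sqrt{-199732} = 2 i \sqrt{49933}$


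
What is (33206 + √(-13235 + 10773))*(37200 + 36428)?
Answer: 2444891368 + 73628*I*√2462 ≈ 2.4449e+9 + 3.6533e+6*I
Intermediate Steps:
(33206 + √(-13235 + 10773))*(37200 + 36428) = (33206 + √(-2462))*73628 = (33206 + I*√2462)*73628 = 2444891368 + 73628*I*√2462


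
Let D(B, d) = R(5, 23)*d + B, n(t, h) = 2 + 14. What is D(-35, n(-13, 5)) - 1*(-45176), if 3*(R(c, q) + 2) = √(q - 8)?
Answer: 45109 + 16*√15/3 ≈ 45130.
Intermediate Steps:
R(c, q) = -2 + √(-8 + q)/3 (R(c, q) = -2 + √(q - 8)/3 = -2 + √(-8 + q)/3)
n(t, h) = 16
D(B, d) = B + d*(-2 + √15/3) (D(B, d) = (-2 + √(-8 + 23)/3)*d + B = (-2 + √15/3)*d + B = d*(-2 + √15/3) + B = B + d*(-2 + √15/3))
D(-35, n(-13, 5)) - 1*(-45176) = (-35 - ⅓*16*(6 - √15)) - 1*(-45176) = (-35 + (-32 + 16*√15/3)) + 45176 = (-67 + 16*√15/3) + 45176 = 45109 + 16*√15/3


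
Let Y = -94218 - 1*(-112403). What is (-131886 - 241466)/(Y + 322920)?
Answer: -373352/341105 ≈ -1.0945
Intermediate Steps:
Y = 18185 (Y = -94218 + 112403 = 18185)
(-131886 - 241466)/(Y + 322920) = (-131886 - 241466)/(18185 + 322920) = -373352/341105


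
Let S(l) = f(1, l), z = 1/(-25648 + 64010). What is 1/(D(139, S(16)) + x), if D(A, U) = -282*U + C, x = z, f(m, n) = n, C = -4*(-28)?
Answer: -38362/168792799 ≈ -0.00022727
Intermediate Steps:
C = 112
z = 1/38362 ≈ 2.6067e-5
S(l) = l
x = 1/38362 ≈ 2.6067e-5
D(A, U) = 112 - 282*U (D(A, U) = -282*U + 112 = 112 - 282*U)
1/(D(139, S(16)) + x) = 1/((112 - 282*16) + 1/38362) = 1/((112 - 4512) + 1/38362) = 1/(-4400 + 1/38362) = 1/(-168792799/38362) = -38362/168792799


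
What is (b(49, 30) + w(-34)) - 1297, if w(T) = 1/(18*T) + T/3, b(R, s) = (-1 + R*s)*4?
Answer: 2795411/612 ≈ 4567.7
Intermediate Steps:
b(R, s) = -4 + 4*R*s
w(T) = T/3 + 1/(18*T) (w(T) = 1/(18*T) + T*(1/3) = 1/(18*T) + T/3 = T/3 + 1/(18*T))
(b(49, 30) + w(-34)) - 1297 = ((-4 + 4*49*30) + ((1/3)*(-34) + (1/18)/(-34))) - 1297 = ((-4 + 5880) + (-34/3 + (1/18)*(-1/34))) - 1297 = (5876 + (-34/3 - 1/612)) - 1297 = (5876 - 6937/612) - 1297 = 3589175/612 - 1297 = 2795411/612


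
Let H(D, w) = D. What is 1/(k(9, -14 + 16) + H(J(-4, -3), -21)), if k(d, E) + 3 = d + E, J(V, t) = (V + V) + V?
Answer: -¼ ≈ -0.25000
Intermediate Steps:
J(V, t) = 3*V (J(V, t) = 2*V + V = 3*V)
k(d, E) = -3 + E + d (k(d, E) = -3 + (d + E) = -3 + (E + d) = -3 + E + d)
1/(k(9, -14 + 16) + H(J(-4, -3), -21)) = 1/((-3 + (-14 + 16) + 9) + 3*(-4)) = 1/((-3 + 2 + 9) - 12) = 1/(8 - 12) = 1/(-4) = -¼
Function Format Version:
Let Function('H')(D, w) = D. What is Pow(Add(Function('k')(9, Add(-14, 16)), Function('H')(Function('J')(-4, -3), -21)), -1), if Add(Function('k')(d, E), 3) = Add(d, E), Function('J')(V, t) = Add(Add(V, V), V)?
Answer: Rational(-1, 4) ≈ -0.25000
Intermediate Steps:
Function('J')(V, t) = Mul(3, V) (Function('J')(V, t) = Add(Mul(2, V), V) = Mul(3, V))
Function('k')(d, E) = Add(-3, E, d) (Function('k')(d, E) = Add(-3, Add(d, E)) = Add(-3, Add(E, d)) = Add(-3, E, d))
Pow(Add(Function('k')(9, Add(-14, 16)), Function('H')(Function('J')(-4, -3), -21)), -1) = Pow(Add(Add(-3, Add(-14, 16), 9), Mul(3, -4)), -1) = Pow(Add(Add(-3, 2, 9), -12), -1) = Pow(Add(8, -12), -1) = Pow(-4, -1) = Rational(-1, 4)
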